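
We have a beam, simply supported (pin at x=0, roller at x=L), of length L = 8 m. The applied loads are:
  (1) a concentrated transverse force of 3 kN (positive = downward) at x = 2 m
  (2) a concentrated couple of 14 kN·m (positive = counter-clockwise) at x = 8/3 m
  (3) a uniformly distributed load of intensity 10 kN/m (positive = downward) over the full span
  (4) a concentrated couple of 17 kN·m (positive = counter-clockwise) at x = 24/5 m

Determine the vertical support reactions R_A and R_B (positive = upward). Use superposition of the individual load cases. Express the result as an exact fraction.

Load 1 — point force P=3 kN at a=2 m (b=L-a=6):
  R_A = Pb/L = 3·6/8 = 9/4 kN
  R_B = Pa/L = 3·2/8 = 3/4 kN
Load 2 — applied couple M₀=14 kN·m at a=8/3 m (b=L-a=16/3):
  R_A = M₀/L = 14/8 = 7/4 kN
  R_B = -M₀/L = -14/8 = -7/4 kN
Load 3 — uniform load w=10 kN/m over full span:
  R_A = wL/2 = 10·8/2 = 40 kN
  R_B = wL/2 = 10·8/2 = 40 kN
Load 4 — applied couple M₀=17 kN·m at a=24/5 m (b=L-a=16/5):
  R_A = M₀/L = 17/8 kN
  R_B = -M₀/L = -17/8 kN
Superposition: R_A = 369/8 kN, R_B = 295/8 kN

R_A = 369/8 kN, R_B = 295/8 kN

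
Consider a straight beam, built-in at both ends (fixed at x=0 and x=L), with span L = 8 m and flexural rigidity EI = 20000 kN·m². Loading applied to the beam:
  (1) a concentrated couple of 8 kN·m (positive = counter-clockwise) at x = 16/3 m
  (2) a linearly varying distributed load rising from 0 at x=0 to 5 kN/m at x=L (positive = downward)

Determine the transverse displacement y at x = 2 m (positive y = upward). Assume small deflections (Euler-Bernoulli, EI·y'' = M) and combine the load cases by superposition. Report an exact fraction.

y(2) = -307/360000 m

Load 1 — applied couple M₀=8 kN·m at a=16/3 m (b=L-a=8/3):
  y_1 = (R_Ax³/6 - M_Ax²/2)/EI  [x≤a] with R_A=4/3, M_A=8/3 = ((4/3)·2³/6 - (8/3)·2²/2)/20000 = -1/5625 m
Load 2 — triangular load w₀=5 kN/m (0→w₀ over full span):
  y_2 = -w₀x²(L-x)²(x+2L)/(120LEI) = -5·2²·(8-2)²·(2+2·8)/(120·8·20000) = -27/40000 m
Superposition: y = Σ y_i = -307/360000 m ≈ -0.000853 m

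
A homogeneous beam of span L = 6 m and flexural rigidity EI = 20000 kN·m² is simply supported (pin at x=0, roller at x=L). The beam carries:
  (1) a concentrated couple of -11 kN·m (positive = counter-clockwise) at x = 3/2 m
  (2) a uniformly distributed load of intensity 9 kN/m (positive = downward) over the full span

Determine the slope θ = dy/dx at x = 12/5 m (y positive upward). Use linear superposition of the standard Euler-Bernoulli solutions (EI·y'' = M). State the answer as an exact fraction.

θ(12/5) = -53837/40000000 rad

Load 1 — applied couple M₀=-11 kN·m at a=3/2 m (b=L-a=9/2):
  θ_1 = (M₀x²/(2L)-M₀(x-a)+C₁)/EI  [x>a] with C₁=M₀(3b²-L²)/(6L)=-121/16 = ((-11)·(12/5)²/(2·6)-(-11)·((12/5)-(3/2))+(-121/16))/20000 = -1177/8000000 rad
Load 2 — uniform load w=9 kN/m over full span:
  θ_2 = -w(L³-6Lx²+4x³)/(24EI) = -9·(6³-6·6·(12/5)²+4·(12/5)³)/(24·20000) = -2997/2500000 rad
Superposition: θ = Σ θ_i = -53837/40000000 rad ≈ -0.001346 rad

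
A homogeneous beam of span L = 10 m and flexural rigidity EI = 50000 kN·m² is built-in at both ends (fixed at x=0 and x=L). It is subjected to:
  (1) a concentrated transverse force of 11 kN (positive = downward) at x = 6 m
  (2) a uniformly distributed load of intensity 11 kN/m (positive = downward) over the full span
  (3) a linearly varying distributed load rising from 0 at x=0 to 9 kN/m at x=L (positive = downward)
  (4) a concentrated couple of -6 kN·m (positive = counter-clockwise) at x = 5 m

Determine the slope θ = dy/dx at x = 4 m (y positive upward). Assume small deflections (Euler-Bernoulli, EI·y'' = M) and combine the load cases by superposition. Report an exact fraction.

θ(4) = -4879/3125000 rad

Load 1 — point force P=11 kN at a=6 m (b=L-a=4):
  θ_1 = -Pb²x(2aL-(3a+b)x)/(2L³EI)  [x≤a] = -11·4²·4·(2·6·10-(3·6+4)·4)/(2·10³·50000) = -88/390625 rad
Load 2 — uniform load w=11 kN/m over full span:
  θ_2 = -wx(L-x)(L-2x)/(12EI) = -11·4·(10-4)·(10-2·4)/(12·50000) = -11/12500 rad
Load 3 — triangular load w₀=9 kN/m (0→w₀ over full span):
  θ_3 = -w₀(2x(L-x)(L-2x)(x+2L)+x²(L-x)²)/(120LEI) = -9·(2·4·(10-4)·(10-2·4)·(4+2·10)+4²·(10-4)²)/(120·10·50000) = -27/62500 rad
Load 4 — applied couple M₀=-6 kN·m at a=5 m (b=L-a=5):
  θ_4 = (R_Ax²/2 - M_Ax)/EI  [x≤a] with R_A=-9/10, M_A=-3/2 = ((-9/10)·4²/2 - (-3/2)·4)/50000 = -3/125000 rad
Superposition: θ = Σ θ_i = -4879/3125000 rad ≈ -0.001561 rad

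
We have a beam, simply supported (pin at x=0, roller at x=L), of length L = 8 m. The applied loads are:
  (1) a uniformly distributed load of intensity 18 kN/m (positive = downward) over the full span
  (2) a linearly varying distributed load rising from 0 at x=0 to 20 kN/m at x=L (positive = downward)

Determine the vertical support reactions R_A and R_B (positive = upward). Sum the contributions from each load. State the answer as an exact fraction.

R_A = 296/3 kN, R_B = 376/3 kN

Load 1 — uniform load w=18 kN/m over full span:
  R_A = wL/2 = 18·8/2 = 72 kN
  R_B = wL/2 = 18·8/2 = 72 kN
Load 2 — triangular load w₀=20 kN/m (0→w₀ over full span):
  R_A = w₀L/6 = 20·8/6 = 80/3 kN
  R_B = w₀L/3 = 20·8/3 = 160/3 kN
Superposition: R_A = 296/3 kN, R_B = 376/3 kN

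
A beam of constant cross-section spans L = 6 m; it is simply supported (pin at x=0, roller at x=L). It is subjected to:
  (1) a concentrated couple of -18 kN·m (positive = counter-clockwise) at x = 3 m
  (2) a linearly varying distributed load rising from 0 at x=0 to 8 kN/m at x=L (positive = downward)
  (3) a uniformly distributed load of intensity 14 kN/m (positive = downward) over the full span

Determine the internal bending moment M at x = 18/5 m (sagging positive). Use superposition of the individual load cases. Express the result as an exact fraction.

Load 1 — applied couple M₀=-18 kN·m at a=3 m (b=L-a=3):
  M_1 = M₀x/L - M₀  [x>a] = (-18)·(18/5)/6 - (-18) = 36/5 kN·m
Load 2 — triangular load w₀=8 kN/m (0→w₀ over full span):
  M_2 = w₀Lx/6 - w₀x³/(6L) = 8·6·(18/5)/6 - 8·(18/5)³/(6·6) = 2304/125 kN·m
Load 3 — uniform load w=14 kN/m over full span:
  M_3 = wx(L-x)/2 = 14·(18/5)·(6-(18/5))/2 = 1512/25 kN·m
Superposition: M = Σ M_i = 10764/125 kN·m ≈ 86.112000 kN·m

M(18/5) = 10764/125 kN·m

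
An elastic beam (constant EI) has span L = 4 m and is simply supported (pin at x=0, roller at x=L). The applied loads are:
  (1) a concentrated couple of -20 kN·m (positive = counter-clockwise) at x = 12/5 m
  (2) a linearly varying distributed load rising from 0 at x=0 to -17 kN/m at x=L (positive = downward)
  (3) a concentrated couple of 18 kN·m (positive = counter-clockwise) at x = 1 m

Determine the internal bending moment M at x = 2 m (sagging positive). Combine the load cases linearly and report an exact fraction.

M(2) = -36 kN·m

Load 1 — applied couple M₀=-20 kN·m at a=12/5 m (b=L-a=8/5):
  M_1 = M₀x/L  [x≤a] = (-20)·2/4 = -10 kN·m
Load 2 — triangular load w₀=-17 kN/m (0→w₀ over full span):
  M_2 = w₀Lx/6 - w₀x³/(6L) = (-17)·4·2/6 - (-17)·2³/(6·4) = -17 kN·m
Load 3 — applied couple M₀=18 kN·m at a=1 m (b=L-a=3):
  M_3 = M₀x/L - M₀  [x>a] = 18·2/4 - 18 = -9 kN·m
Superposition: M = Σ M_i = -36 kN·m ≈ -36.000000 kN·m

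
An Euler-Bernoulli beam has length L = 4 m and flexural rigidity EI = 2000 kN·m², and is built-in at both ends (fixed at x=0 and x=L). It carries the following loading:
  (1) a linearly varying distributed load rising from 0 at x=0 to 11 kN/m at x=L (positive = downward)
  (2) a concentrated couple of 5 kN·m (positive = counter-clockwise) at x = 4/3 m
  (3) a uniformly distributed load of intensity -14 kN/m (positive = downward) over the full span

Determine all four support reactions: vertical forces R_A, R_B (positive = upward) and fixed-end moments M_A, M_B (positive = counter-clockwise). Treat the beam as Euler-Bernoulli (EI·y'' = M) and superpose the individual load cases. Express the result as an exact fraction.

Load 1 — triangular load w₀=11 kN/m (0→w₀ over full span):
  R_A = 3w₀L/20 = 3·11·4/20 = 33/5 kN
  M_A = w₀L²/30 = 11·4²/30 = 88/15 kN·m
  R_B = 7w₀L/20 = 7·11·4/20 = 77/5 kN
  M_B = -w₀L²/20 = -11·4²/20 = -44/5 kN·m
Load 2 — applied couple M₀=5 kN·m at a=4/3 m (b=L-a=8/3):
  R_A = 6M₀ab/L³ = 6·5·(4/3)·(8/3)/4³ = 5/3 kN
  M_A = M₀b(2a-b)/L² = 5·(8/3)·(2·(4/3)-(8/3))/4² = 0 kN·m
  R_B = -6M₀ab/L³ = -6·5·(4/3)·(8/3)/4³ = -5/3 kN
  M_B = M₀a(2b-a)/L² = 5·(4/3)·(2·(8/3)-(4/3))/4² = 5/3 kN·m
Load 3 — uniform load w=-14 kN/m over full span:
  R_A = wL/2 = (-14)·4/2 = -28 kN
  M_A = wL²/12 = (-14)·4²/12 = -56/3 kN·m
  R_B = wL/2 = (-14)·4/2 = -28 kN
  M_B = -wL²/12 = -(-14)·4²/12 = 56/3 kN·m
Superposition: R_A = -296/15 kN, M_A = -64/5 kN·m, R_B = -214/15 kN, M_B = 173/15 kN·m

R_A = -296/15 kN, M_A = -64/5 kN·m, R_B = -214/15 kN, M_B = 173/15 kN·m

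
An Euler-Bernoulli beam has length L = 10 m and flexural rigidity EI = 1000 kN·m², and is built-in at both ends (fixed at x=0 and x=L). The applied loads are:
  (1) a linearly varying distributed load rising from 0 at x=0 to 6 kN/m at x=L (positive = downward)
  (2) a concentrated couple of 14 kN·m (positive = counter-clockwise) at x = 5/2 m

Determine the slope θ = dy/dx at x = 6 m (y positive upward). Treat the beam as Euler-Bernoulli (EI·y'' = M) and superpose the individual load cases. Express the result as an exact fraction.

θ(6) = 47/10000 rad

Load 1 — triangular load w₀=6 kN/m (0→w₀ over full span):
  θ_1 = -w₀(2x(L-x)(L-2x)(x+2L)+x²(L-x)²)/(120LEI) = -6·(2·6·(10-6)·(10-2·6)·(6+2·10)+6²·(10-6)²)/(120·10·1000) = 6/625 rad
Load 2 — applied couple M₀=14 kN·m at a=5/2 m (b=L-a=15/2):
  θ_2 = (R_Ax²/2 - M_Ax - M₀(x-a))/EI  [x>a] with R_A=63/40, M_A=-21/8 = ((63/40)·6²/2 - (-21/8)·6 - 14·(6-(5/2)))/1000 = -49/10000 rad
Superposition: θ = Σ θ_i = 47/10000 rad ≈ 0.004700 rad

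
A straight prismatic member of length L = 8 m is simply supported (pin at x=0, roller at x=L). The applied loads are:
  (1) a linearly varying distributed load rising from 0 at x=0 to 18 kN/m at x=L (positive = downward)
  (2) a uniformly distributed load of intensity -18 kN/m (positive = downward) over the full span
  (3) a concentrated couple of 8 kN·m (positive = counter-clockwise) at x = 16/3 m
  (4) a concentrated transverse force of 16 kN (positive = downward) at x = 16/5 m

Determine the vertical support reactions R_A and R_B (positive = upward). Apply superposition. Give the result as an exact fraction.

Load 1 — triangular load w₀=18 kN/m (0→w₀ over full span):
  R_A = w₀L/6 = 18·8/6 = 24 kN
  R_B = w₀L/3 = 18·8/3 = 48 kN
Load 2 — uniform load w=-18 kN/m over full span:
  R_A = wL/2 = (-18)·8/2 = -72 kN
  R_B = wL/2 = (-18)·8/2 = -72 kN
Load 3 — applied couple M₀=8 kN·m at a=16/3 m (b=L-a=8/3):
  R_A = M₀/L = 8/8 = 1 kN
  R_B = -M₀/L = -8/8 = -1 kN
Load 4 — point force P=16 kN at a=16/5 m (b=L-a=24/5):
  R_A = Pb/L = 16·(24/5)/8 = 48/5 kN
  R_B = Pa/L = 16·(16/5)/8 = 32/5 kN
Superposition: R_A = -187/5 kN, R_B = -93/5 kN

R_A = -187/5 kN, R_B = -93/5 kN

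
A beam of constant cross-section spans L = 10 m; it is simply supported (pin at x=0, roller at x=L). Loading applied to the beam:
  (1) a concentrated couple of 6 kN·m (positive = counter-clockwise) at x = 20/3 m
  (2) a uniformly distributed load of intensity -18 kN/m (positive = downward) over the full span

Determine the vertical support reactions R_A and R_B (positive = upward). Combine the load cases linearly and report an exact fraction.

R_A = -447/5 kN, R_B = -453/5 kN

Load 1 — applied couple M₀=6 kN·m at a=20/3 m (b=L-a=10/3):
  R_A = M₀/L = 6/10 = 3/5 kN
  R_B = -M₀/L = -6/10 = -3/5 kN
Load 2 — uniform load w=-18 kN/m over full span:
  R_A = wL/2 = (-18)·10/2 = -90 kN
  R_B = wL/2 = (-18)·10/2 = -90 kN
Superposition: R_A = -447/5 kN, R_B = -453/5 kN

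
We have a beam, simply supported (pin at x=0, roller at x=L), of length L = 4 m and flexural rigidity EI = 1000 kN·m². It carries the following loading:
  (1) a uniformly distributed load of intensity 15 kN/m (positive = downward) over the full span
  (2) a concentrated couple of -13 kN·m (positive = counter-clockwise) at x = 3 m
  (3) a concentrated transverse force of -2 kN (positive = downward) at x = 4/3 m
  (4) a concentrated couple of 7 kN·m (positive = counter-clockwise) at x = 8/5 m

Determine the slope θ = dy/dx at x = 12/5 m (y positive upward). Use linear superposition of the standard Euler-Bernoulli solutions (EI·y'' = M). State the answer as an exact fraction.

Load 1 — uniform load w=15 kN/m over full span:
  θ_1 = -w(L³-6Lx²+4x³)/(24EI) = -15·(4³-6·4·(12/5)²+4·(12/5)³)/(24·1000) = 37/3125 rad
Load 2 — applied couple M₀=-13 kN·m at a=3 m (b=L-a=1):
  θ_2 = (M₀x²/(2L)+C₁)/EI  [x≤a] with C₁=M₀(3b²-L²)/(6L)=169/24 = ((-13)·(12/5)²/(2·4)+(169/24))/1000 = -1391/600000 rad
Load 3 — point force P=-2 kN at a=4/3 m (b=L-a=8/3):
  θ_3 = -Pa(2L²-6Lx+3x²+a²)/(6LEI)  [x>a] = -(-2)·(4/3)·(2·4²-6·4·(12/5)+3·(12/5)²+(4/3)²)/(6·4·1000) = -184/253125 rad
Load 4 — applied couple M₀=7 kN·m at a=8/5 m (b=L-a=12/5):
  θ_4 = (M₀x²/(2L)-M₀(x-a)+C₁)/EI  [x>a] with C₁=M₀(3b²-L²)/(6L)=28/75 = (7·(12/5)²/(2·4)-7·((12/5)-(8/5))+(28/75))/1000 = -7/37500 rad
Superposition: θ = Σ θ_i = 139451/16200000 rad ≈ 0.008608 rad

θ(12/5) = 139451/16200000 rad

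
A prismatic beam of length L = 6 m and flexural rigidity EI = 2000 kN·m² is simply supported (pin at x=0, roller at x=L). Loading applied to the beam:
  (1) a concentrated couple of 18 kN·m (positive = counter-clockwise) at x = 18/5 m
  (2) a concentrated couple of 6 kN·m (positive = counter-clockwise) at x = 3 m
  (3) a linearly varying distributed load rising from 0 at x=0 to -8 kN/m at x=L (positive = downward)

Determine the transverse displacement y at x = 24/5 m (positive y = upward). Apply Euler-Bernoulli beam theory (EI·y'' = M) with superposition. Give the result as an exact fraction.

Load 1 — applied couple M₀=18 kN·m at a=18/5 m (b=L-a=12/5):
  y_1 = (M₀x³/(6L)-M₀(x-a)²/2+C₁x)/EI  [x>a] with C₁=M₀(3b²-L²)/(6L)=-234/25 = (18·(24/5)³/(6·6)-18·((24/5)-(18/5))²/2+(-234/25)·(24/5))/2000 = -81/62500 m
Load 2 — applied couple M₀=6 kN·m at a=3 m (b=L-a=3):
  y_2 = (M₀x³/(6L)-M₀(x-a)²/2+C₁x)/EI  [x>a] with C₁=M₀(3b²-L²)/(6L)=-3/2 = (6·(24/5)³/(6·6)-6·((24/5)-3)²/2+(-3/2)·(24/5))/2000 = 189/250000 m
Load 3 — triangular load w₀=-8 kN/m (0→w₀ over full span):
  y_3 = -w₀x(7L⁴-10L²x²+3x⁴)/(360LEI) = -(-8)·(24/5)·(7·6⁴-10·6²·(24/5)²+3·(24/5)⁴)/(360·6·2000) = 41148/1953125 m
Superposition: y = Σ y_i = 641493/31250000 m ≈ 0.020528 m

y(24/5) = 641493/31250000 m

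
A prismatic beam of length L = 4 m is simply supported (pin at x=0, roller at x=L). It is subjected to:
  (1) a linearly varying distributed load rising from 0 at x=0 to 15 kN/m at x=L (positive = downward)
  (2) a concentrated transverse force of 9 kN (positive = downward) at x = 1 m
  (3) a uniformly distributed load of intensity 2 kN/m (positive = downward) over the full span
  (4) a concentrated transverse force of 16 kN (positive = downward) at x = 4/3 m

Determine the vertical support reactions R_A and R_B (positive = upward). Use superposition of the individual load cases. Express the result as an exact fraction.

R_A = 377/12 kN, R_B = 379/12 kN

Load 1 — triangular load w₀=15 kN/m (0→w₀ over full span):
  R_A = w₀L/6 = 15·4/6 = 10 kN
  R_B = w₀L/3 = 15·4/3 = 20 kN
Load 2 — point force P=9 kN at a=1 m (b=L-a=3):
  R_A = Pb/L = 9·3/4 = 27/4 kN
  R_B = Pa/L = 9·1/4 = 9/4 kN
Load 3 — uniform load w=2 kN/m over full span:
  R_A = wL/2 = 2·4/2 = 4 kN
  R_B = wL/2 = 2·4/2 = 4 kN
Load 4 — point force P=16 kN at a=4/3 m (b=L-a=8/3):
  R_A = Pb/L = 16·(8/3)/4 = 32/3 kN
  R_B = Pa/L = 16·(4/3)/4 = 16/3 kN
Superposition: R_A = 377/12 kN, R_B = 379/12 kN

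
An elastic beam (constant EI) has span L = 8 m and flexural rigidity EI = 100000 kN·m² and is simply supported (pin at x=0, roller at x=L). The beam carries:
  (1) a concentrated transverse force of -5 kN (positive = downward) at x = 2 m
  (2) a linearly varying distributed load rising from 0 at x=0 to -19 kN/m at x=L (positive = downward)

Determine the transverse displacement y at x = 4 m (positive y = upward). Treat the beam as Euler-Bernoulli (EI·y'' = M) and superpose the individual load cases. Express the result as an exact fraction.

Load 1 — point force P=-5 kN at a=2 m (b=L-a=6):
  y_1 = -Pa(L-x)(2Lx-a²-x²)/(6LEI)  [x>a] = -(-5)·2·(8-4)·(2·8·4-2²-4²)/(6·8·100000) = 11/30000 m
Load 2 — triangular load w₀=-19 kN/m (0→w₀ over full span):
  y_2 = -w₀x(7L⁴-10L²x²+3x⁴)/(360LEI) = -(-19)·4·(7·8⁴-10·8²·4²+3·4⁴)/(360·8·100000) = 19/3750 m
Superposition: y = Σ y_i = 163/30000 m ≈ 0.005433 m

y(4) = 163/30000 m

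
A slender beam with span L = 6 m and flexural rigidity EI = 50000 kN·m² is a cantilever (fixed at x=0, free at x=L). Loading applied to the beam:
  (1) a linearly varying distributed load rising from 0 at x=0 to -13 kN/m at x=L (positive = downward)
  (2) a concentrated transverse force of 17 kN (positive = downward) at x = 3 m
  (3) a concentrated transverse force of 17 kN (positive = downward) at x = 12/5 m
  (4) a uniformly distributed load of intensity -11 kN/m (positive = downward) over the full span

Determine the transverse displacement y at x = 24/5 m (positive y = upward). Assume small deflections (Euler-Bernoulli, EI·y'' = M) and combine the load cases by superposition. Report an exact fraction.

y(24/5) = 60796521/1562500000 m

Load 1 — triangular load w₀=-13 kN/m (0→w₀ over full span):
  y_1 = (w₀Lx³/12-w₀L²x²/6-w₀x⁵/(120L))/EI = ((-13)·6·(24/5)³/12-(-13)·6²·(24/5)²/6-(-13)·(24/5)⁵/(120·6))/50000 = 1097928/48828125 m
Load 2 — point force P=17 kN at a=3 m (b=L-a=3):
  y_2 = -Pa²(3x-a)/(6EI)  [x>a] = -17·3²·(3·(24/5)-3)/(6·50000) = -2907/500000 m
Load 3 — point force P=17 kN at a=12/5 m (b=L-a=18/5):
  y_3 = -Pa²(3x-a)/(6EI)  [x>a] = -17·(12/5)²·(3·(24/5)-(12/5))/(6·50000) = -306/78125 m
Load 4 — uniform load w=-11 kN/m over full span:
  y_4 = -wx²(x²-4Lx+6L²)/(24EI) = -(-11)·(24/5)²·((24/5)²-4·6·(24/5)+6·6²)/(24·50000) = 51084/1953125 m
Superposition: y = Σ y_i = 60796521/1562500000 m ≈ 0.038910 m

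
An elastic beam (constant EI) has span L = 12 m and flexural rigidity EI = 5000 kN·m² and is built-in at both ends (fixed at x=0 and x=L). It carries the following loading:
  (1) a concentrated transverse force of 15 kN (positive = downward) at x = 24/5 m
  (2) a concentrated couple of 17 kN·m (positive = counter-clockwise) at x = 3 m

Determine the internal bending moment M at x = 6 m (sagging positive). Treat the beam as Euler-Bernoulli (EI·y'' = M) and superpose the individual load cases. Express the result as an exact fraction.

M(6) = 203/20 kN·m

Load 1 — point force P=15 kN at a=24/5 m (b=L-a=36/5):
  M_1 = Pa²(a+3b)(L-x)/L³ - Pa²b/L²  [x>a] = 15·(24/5)²·((24/5)+3·(36/5))·(12-6)/12³ - 15·(24/5)²·(36/5)/12² = 72/5 kN·m
Load 2 — applied couple M₀=17 kN·m at a=3 m (b=L-a=9):
  M_2 = R_Ax - M_A - M₀  [x>a] with R_A=51/32, M_A=-51/16 = (51/32)·6 - (-51/16) - 17 = -17/4 kN·m
Superposition: M = Σ M_i = 203/20 kN·m ≈ 10.150000 kN·m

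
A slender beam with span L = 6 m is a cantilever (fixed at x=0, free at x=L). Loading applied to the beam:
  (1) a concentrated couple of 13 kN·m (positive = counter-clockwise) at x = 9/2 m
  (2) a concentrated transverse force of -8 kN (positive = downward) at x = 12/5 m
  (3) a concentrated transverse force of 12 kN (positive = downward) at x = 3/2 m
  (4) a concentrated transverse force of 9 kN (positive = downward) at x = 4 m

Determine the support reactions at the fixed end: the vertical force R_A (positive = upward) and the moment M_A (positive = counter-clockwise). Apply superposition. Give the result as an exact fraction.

R_A = 13 kN, M_A = 109/5 kN·m

Load 1 — applied couple M₀=13 kN·m at a=9/2 m (b=L-a=3/2):
  R_A = 0 kN
  M_A = -M₀ = -13 kN·m
Load 2 — point force P=-8 kN at a=12/5 m (b=L-a=18/5):
  R_A = P = (-8) = -8 kN
  M_A = Pa = (-8)·(12/5) = -96/5 kN·m
Load 3 — point force P=12 kN at a=3/2 m (b=L-a=9/2):
  R_A = P = 12 kN
  M_A = Pa = 12·(3/2) = 18 kN·m
Load 4 — point force P=9 kN at a=4 m (b=L-a=2):
  R_A = P = 9 kN
  M_A = Pa = 9·4 = 36 kN·m
Superposition: R_A = 13 kN, M_A = 109/5 kN·m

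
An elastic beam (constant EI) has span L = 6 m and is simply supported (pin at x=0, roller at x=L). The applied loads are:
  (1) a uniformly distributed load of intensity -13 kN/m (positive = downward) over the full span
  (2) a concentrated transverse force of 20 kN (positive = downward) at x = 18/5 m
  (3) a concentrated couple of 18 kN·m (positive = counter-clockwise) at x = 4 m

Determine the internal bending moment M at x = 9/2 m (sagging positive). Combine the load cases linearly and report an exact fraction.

M(9/2) = -243/8 kN·m

Load 1 — uniform load w=-13 kN/m over full span:
  M_1 = wx(L-x)/2 = (-13)·(9/2)·(6-(9/2))/2 = -351/8 kN·m
Load 2 — point force P=20 kN at a=18/5 m (b=L-a=12/5):
  M_2 = Pa(L-x)/L  [x>a] = 20·(18/5)·(6-(9/2))/6 = 18 kN·m
Load 3 — applied couple M₀=18 kN·m at a=4 m (b=L-a=2):
  M_3 = M₀x/L - M₀  [x>a] = 18·(9/2)/6 - 18 = -9/2 kN·m
Superposition: M = Σ M_i = -243/8 kN·m ≈ -30.375000 kN·m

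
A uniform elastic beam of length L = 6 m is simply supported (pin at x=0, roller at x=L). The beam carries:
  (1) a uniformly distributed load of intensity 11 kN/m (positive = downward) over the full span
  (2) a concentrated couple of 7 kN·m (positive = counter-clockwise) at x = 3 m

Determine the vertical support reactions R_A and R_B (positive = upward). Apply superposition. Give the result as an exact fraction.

R_A = 205/6 kN, R_B = 191/6 kN

Load 1 — uniform load w=11 kN/m over full span:
  R_A = wL/2 = 11·6/2 = 33 kN
  R_B = wL/2 = 11·6/2 = 33 kN
Load 2 — applied couple M₀=7 kN·m at a=3 m (b=L-a=3):
  R_A = M₀/L = 7/6 kN
  R_B = -M₀/L = -7/6 kN
Superposition: R_A = 205/6 kN, R_B = 191/6 kN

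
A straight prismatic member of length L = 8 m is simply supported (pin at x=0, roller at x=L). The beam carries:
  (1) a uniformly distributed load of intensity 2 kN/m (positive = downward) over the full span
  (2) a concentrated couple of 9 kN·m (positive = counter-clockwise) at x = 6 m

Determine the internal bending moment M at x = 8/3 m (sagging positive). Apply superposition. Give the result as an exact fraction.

Load 1 — uniform load w=2 kN/m over full span:
  M_1 = wx(L-x)/2 = 2·(8/3)·(8-(8/3))/2 = 128/9 kN·m
Load 2 — applied couple M₀=9 kN·m at a=6 m (b=L-a=2):
  M_2 = M₀x/L  [x≤a] = 9·(8/3)/8 = 3 kN·m
Superposition: M = Σ M_i = 155/9 kN·m ≈ 17.222222 kN·m

M(8/3) = 155/9 kN·m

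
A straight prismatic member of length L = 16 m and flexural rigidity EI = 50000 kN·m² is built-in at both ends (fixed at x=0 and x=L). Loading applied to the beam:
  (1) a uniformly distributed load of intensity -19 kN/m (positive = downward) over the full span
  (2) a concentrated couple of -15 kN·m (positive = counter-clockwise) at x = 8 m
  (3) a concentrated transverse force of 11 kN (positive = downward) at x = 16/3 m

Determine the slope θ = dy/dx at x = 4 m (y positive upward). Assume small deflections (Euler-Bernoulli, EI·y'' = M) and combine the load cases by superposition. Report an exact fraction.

θ(4) = 4123/360000 rad

Load 1 — uniform load w=-19 kN/m over full span:
  θ_1 = -wx(L-x)(L-2x)/(12EI) = -(-19)·4·(16-4)·(16-2·4)/(12·50000) = 38/3125 rad
Load 2 — applied couple M₀=-15 kN·m at a=8 m (b=L-a=8):
  θ_2 = (R_Ax²/2 - M_Ax)/EI  [x≤a] with R_A=-45/32, M_A=-15/4 = ((-45/32)·4²/2 - (-15/4)·4)/50000 = 3/40000 rad
Load 3 — point force P=11 kN at a=16/3 m (b=L-a=32/3):
  θ_3 = -Pb²x(2aL-(3a+b)x)/(2L³EI)  [x≤a] = -11·(32/3)²·4·(2·(16/3)·16-(3·(16/3)+(32/3))·4)/(2·16³·50000) = -22/28125 rad
Superposition: θ = Σ θ_i = 4123/360000 rad ≈ 0.011453 rad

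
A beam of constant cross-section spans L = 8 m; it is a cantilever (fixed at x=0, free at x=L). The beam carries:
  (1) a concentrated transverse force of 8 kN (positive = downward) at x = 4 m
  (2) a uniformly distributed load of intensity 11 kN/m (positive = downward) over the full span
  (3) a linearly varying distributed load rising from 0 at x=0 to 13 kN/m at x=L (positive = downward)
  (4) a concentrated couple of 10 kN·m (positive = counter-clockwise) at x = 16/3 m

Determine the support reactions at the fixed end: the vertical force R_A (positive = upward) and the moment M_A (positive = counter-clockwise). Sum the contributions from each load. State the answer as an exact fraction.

Load 1 — point force P=8 kN at a=4 m (b=L-a=4):
  R_A = P = 8 kN
  M_A = Pa = 8·4 = 32 kN·m
Load 2 — uniform load w=11 kN/m over full span:
  R_A = wL = 11·8 = 88 kN
  M_A = wL²/2 = 11·8²/2 = 352 kN·m
Load 3 — triangular load w₀=13 kN/m (0→w₀ over full span):
  R_A = w₀L/2 = 13·8/2 = 52 kN
  M_A = w₀L²/3 = 13·8²/3 = 832/3 kN·m
Load 4 — applied couple M₀=10 kN·m at a=16/3 m (b=L-a=8/3):
  R_A = 0 kN
  M_A = -M₀ = -10 kN·m
Superposition: R_A = 148 kN, M_A = 1954/3 kN·m

R_A = 148 kN, M_A = 1954/3 kN·m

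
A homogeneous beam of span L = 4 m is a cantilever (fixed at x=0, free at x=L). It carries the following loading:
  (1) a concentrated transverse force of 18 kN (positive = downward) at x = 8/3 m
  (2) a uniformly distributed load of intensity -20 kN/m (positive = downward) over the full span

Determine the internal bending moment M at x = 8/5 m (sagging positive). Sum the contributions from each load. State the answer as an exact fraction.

M(8/5) = 192/5 kN·m

Load 1 — point force P=18 kN at a=8/3 m (b=L-a=4/3):
  M_1 = -P(a-x)  [x≤a] = -18·((8/3)-(8/5)) = -96/5 kN·m
Load 2 — uniform load w=-20 kN/m over full span:
  M_2 = -w(L-x)²/2 = -(-20)·(4-(8/5))²/2 = 288/5 kN·m
Superposition: M = Σ M_i = 192/5 kN·m ≈ 38.400000 kN·m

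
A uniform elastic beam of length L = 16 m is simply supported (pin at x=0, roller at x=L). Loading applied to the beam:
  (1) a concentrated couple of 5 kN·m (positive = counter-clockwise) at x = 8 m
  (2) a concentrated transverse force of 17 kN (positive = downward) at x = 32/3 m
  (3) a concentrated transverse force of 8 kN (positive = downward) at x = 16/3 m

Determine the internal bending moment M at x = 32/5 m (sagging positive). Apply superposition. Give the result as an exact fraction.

Load 1 — applied couple M₀=5 kN·m at a=8 m (b=L-a=8):
  M_1 = M₀x/L  [x≤a] = 5·(32/5)/16 = 2 kN·m
Load 2 — point force P=17 kN at a=32/3 m (b=L-a=16/3):
  M_2 = Pbx/L  [x≤a] = 17·(16/3)·(32/5)/16 = 544/15 kN·m
Load 3 — point force P=8 kN at a=16/3 m (b=L-a=32/3):
  M_3 = Pa(L-x)/L  [x>a] = 8·(16/3)·(16-(32/5))/16 = 128/5 kN·m
Superposition: M = Σ M_i = 958/15 kN·m ≈ 63.866667 kN·m

M(32/5) = 958/15 kN·m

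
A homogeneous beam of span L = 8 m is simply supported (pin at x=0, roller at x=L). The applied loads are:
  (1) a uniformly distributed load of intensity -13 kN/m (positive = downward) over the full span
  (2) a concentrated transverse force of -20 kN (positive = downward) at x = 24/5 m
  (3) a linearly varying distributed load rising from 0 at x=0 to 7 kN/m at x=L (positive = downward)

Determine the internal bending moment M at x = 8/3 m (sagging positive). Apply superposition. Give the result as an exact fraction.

M(8/3) = -7424/81 kN·m

Load 1 — uniform load w=-13 kN/m over full span:
  M_1 = wx(L-x)/2 = (-13)·(8/3)·(8-(8/3))/2 = -832/9 kN·m
Load 2 — point force P=-20 kN at a=24/5 m (b=L-a=16/5):
  M_2 = Pbx/L  [x≤a] = (-20)·(16/5)·(8/3)/8 = -64/3 kN·m
Load 3 — triangular load w₀=7 kN/m (0→w₀ over full span):
  M_3 = w₀Lx/6 - w₀x³/(6L) = 7·8·(8/3)/6 - 7·(8/3)³/(6·8) = 1792/81 kN·m
Superposition: M = Σ M_i = -7424/81 kN·m ≈ -91.654321 kN·m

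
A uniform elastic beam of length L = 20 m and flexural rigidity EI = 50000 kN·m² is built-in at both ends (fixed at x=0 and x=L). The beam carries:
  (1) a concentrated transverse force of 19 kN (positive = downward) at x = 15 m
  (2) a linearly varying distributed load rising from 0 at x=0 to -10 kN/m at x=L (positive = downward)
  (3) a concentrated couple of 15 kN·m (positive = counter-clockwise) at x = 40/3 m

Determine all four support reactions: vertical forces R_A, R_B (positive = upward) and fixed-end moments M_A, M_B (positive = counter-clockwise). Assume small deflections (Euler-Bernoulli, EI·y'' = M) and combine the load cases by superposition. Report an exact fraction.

Load 1 — point force P=19 kN at a=15 m (b=L-a=5):
  R_A = Pb²(3a+b)/L³ = 19·5²·(3·15+5)/20³ = 95/32 kN
  M_A = Pab²/L² = 19·15·5²/20² = 285/16 kN·m
  R_B = Pa²(a+3b)/L³ = 19·15²·(15+3·5)/20³ = 513/32 kN
  M_B = -Pa²b/L² = -19·15²·5/20² = -855/16 kN·m
Load 2 — triangular load w₀=-10 kN/m (0→w₀ over full span):
  R_A = 3w₀L/20 = 3·(-10)·20/20 = -30 kN
  M_A = w₀L²/30 = (-10)·20²/30 = -400/3 kN·m
  R_B = 7w₀L/20 = 7·(-10)·20/20 = -70 kN
  M_B = -w₀L²/20 = -(-10)·20²/20 = 200 kN·m
Load 3 — applied couple M₀=15 kN·m at a=40/3 m (b=L-a=20/3):
  R_A = 6M₀ab/L³ = 6·15·(40/3)·(20/3)/20³ = 1 kN
  M_A = M₀b(2a-b)/L² = 15·(20/3)·(2·(40/3)-(20/3))/20² = 5 kN·m
  R_B = -6M₀ab/L³ = -6·15·(40/3)·(20/3)/20³ = -1 kN
  M_B = M₀a(2b-a)/L² = 15·(40/3)·(2·(20/3)-(40/3))/20² = 0 kN·m
Superposition: R_A = -833/32 kN, M_A = -5305/48 kN·m, R_B = -1759/32 kN, M_B = 2345/16 kN·m

R_A = -833/32 kN, M_A = -5305/48 kN·m, R_B = -1759/32 kN, M_B = 2345/16 kN·m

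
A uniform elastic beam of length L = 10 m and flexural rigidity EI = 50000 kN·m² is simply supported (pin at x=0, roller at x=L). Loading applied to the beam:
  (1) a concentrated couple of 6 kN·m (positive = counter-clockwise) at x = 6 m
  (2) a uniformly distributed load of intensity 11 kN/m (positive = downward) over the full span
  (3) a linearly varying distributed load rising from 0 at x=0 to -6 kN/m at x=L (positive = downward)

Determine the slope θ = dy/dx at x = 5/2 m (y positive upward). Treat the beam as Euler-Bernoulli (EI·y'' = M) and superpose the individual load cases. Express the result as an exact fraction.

Load 1 — applied couple M₀=6 kN·m at a=6 m (b=L-a=4):
  θ_1 = (M₀x²/(2L)+C₁)/EI  [x≤a] with C₁=M₀(3b²-L²)/(6L)=-26/5 = (6·(5/2)²/(2·10)+(-26/5))/50000 = -133/2000000 rad
Load 2 — uniform load w=11 kN/m over full span:
  θ_2 = -w(L³-6Lx²+4x³)/(24EI) = -11·(10³-6·10·(5/2)²+4·(5/2)³)/(24·50000) = -121/19200 rad
Load 3 — triangular load w₀=-6 kN/m (0→w₀ over full span):
  θ_3 = -w₀(7L⁴-30L²x²+15x⁴)/(360LEI) = -(-6)·(7·10⁴-30·10²·(5/2)²+15·(5/2)⁴)/(360·10·50000) = 1327/768000 rad
Superposition: θ = Σ θ_i = -148503/32000000 rad ≈ -0.004641 rad

θ(5/2) = -148503/32000000 rad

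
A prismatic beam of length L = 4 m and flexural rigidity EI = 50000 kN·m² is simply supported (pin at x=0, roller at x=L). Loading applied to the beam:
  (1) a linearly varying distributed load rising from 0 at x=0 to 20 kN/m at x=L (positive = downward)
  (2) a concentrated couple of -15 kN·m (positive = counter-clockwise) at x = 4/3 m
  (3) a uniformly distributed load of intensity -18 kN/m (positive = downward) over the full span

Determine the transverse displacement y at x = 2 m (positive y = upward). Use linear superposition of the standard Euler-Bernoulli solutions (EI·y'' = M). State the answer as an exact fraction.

y(2) = 11/30000 m

Load 1 — triangular load w₀=20 kN/m (0→w₀ over full span):
  y_1 = -w₀x(7L⁴-10L²x²+3x⁴)/(360LEI) = -20·2·(7·4⁴-10·4²·2²+3·2⁴)/(360·4·50000) = -1/1500 m
Load 2 — applied couple M₀=-15 kN·m at a=4/3 m (b=L-a=8/3):
  y_2 = (M₀x³/(6L)-M₀(x-a)²/2+C₁x)/EI  [x>a] with C₁=M₀(3b²-L²)/(6L)=-10/3 = ((-15)·2³/(6·4)-(-15)·(2-(4/3))²/2+(-10/3)·2)/50000 = -1/6000 m
Load 3 — uniform load w=-18 kN/m over full span:
  y_3 = -wx(L³-2Lx²+x³)/(24EI) = -(-18)·2·(4³-2·4·2²+2³)/(24·50000) = 3/2500 m
Superposition: y = Σ y_i = 11/30000 m ≈ 0.000367 m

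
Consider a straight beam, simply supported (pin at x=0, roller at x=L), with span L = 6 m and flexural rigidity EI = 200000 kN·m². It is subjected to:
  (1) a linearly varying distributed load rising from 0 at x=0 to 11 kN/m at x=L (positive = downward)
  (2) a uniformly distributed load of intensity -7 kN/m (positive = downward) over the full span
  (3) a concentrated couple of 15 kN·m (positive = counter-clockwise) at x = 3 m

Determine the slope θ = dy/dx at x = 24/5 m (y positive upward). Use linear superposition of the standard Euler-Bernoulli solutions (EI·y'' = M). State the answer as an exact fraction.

Load 1 — triangular load w₀=11 kN/m (0→w₀ over full span):
  θ_1 = -w₀(7L⁴-30L²x²+15x⁴)/(360LEI) = -11·(7·6⁴-30·6²·(24/5)²+15·(24/5)⁴)/(360·6·200000) = 24981/125000000 rad
Load 2 — uniform load w=-7 kN/m over full span:
  θ_2 = -w(L³-6Lx²+4x³)/(24EI) = -(-7)·(6³-6·6·(24/5)²+4·(24/5)³)/(24·200000) = -6237/25000000 rad
Load 3 — applied couple M₀=15 kN·m at a=3 m (b=L-a=3):
  θ_3 = (M₀x²/(2L)-M₀(x-a)+C₁)/EI  [x>a] with C₁=M₀(3b²-L²)/(6L)=-15/4 = (15·(24/5)²/(2·6)-15·((24/5)-3)+(-15/4))/200000 = -39/4000000 rad
Superposition: θ = Σ θ_i = -29691/500000000 rad ≈ -0.000059 rad

θ(24/5) = -29691/500000000 rad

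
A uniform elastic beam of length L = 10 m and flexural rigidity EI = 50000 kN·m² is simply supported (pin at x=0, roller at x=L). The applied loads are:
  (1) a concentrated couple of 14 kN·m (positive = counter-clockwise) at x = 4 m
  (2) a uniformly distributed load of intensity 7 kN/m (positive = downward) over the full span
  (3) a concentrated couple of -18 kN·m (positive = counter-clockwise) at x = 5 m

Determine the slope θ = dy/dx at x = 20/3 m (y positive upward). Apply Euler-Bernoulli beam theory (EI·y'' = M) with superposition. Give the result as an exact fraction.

Load 1 — applied couple M₀=14 kN·m at a=4 m (b=L-a=6):
  θ_1 = (M₀x²/(2L)-M₀(x-a)+C₁)/EI  [x>a] with C₁=M₀(3b²-L²)/(6L)=28/15 = (14·(20/3)²/(2·10)-14·((20/3)-4)+(28/15))/50000 = -49/562500 rad
Load 2 — uniform load w=7 kN/m over full span:
  θ_2 = -w(L³-6Lx²+4x³)/(24EI) = -7·(10³-6·10·(20/3)²+4·(20/3)³)/(24·50000) = 91/32400 rad
Load 3 — applied couple M₀=-18 kN·m at a=5 m (b=L-a=5):
  θ_3 = (M₀x²/(2L)-M₀(x-a)+C₁)/EI  [x>a] with C₁=M₀(3b²-L²)/(6L)=15/2 = ((-18)·(20/3)²/(2·10)-(-18)·((20/3)-5)+(15/2))/50000 = -1/20000 rad
Superposition: θ = Σ θ_i = 108197/40500000 rad ≈ 0.002672 rad

θ(20/3) = 108197/40500000 rad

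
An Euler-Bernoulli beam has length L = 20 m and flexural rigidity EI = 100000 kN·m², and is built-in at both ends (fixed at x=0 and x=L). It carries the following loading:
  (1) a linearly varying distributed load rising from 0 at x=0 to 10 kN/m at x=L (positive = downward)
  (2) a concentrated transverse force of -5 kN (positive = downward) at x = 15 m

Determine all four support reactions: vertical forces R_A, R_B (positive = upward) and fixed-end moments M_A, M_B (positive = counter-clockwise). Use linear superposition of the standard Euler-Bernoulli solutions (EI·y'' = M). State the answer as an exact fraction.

Load 1 — triangular load w₀=10 kN/m (0→w₀ over full span):
  R_A = 3w₀L/20 = 3·10·20/20 = 30 kN
  M_A = w₀L²/30 = 10·20²/30 = 400/3 kN·m
  R_B = 7w₀L/20 = 7·10·20/20 = 70 kN
  M_B = -w₀L²/20 = -10·20²/20 = -200 kN·m
Load 2 — point force P=-5 kN at a=15 m (b=L-a=5):
  R_A = Pb²(3a+b)/L³ = (-5)·5²·(3·15+5)/20³ = -25/32 kN
  M_A = Pab²/L² = (-5)·15·5²/20² = -75/16 kN·m
  R_B = Pa²(a+3b)/L³ = (-5)·15²·(15+3·5)/20³ = -135/32 kN
  M_B = -Pa²b/L² = -(-5)·15²·5/20² = 225/16 kN·m
Superposition: R_A = 935/32 kN, M_A = 6175/48 kN·m, R_B = 2105/32 kN, M_B = -2975/16 kN·m

R_A = 935/32 kN, M_A = 6175/48 kN·m, R_B = 2105/32 kN, M_B = -2975/16 kN·m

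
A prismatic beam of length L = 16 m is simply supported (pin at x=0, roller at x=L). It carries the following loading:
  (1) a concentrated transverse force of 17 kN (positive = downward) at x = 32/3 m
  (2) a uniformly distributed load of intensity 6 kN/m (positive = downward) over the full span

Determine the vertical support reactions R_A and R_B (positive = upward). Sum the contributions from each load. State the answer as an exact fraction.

Load 1 — point force P=17 kN at a=32/3 m (b=L-a=16/3):
  R_A = Pb/L = 17·(16/3)/16 = 17/3 kN
  R_B = Pa/L = 17·(32/3)/16 = 34/3 kN
Load 2 — uniform load w=6 kN/m over full span:
  R_A = wL/2 = 6·16/2 = 48 kN
  R_B = wL/2 = 6·16/2 = 48 kN
Superposition: R_A = 161/3 kN, R_B = 178/3 kN

R_A = 161/3 kN, R_B = 178/3 kN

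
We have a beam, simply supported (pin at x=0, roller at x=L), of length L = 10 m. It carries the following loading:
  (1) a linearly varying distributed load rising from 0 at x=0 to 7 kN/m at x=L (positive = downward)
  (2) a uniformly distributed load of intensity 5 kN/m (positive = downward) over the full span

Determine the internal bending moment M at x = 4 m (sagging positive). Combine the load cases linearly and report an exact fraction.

Load 1 — triangular load w₀=7 kN/m (0→w₀ over full span):
  M_1 = w₀Lx/6 - w₀x³/(6L) = 7·10·4/6 - 7·4³/(6·10) = 196/5 kN·m
Load 2 — uniform load w=5 kN/m over full span:
  M_2 = wx(L-x)/2 = 5·4·(10-4)/2 = 60 kN·m
Superposition: M = Σ M_i = 496/5 kN·m ≈ 99.200000 kN·m

M(4) = 496/5 kN·m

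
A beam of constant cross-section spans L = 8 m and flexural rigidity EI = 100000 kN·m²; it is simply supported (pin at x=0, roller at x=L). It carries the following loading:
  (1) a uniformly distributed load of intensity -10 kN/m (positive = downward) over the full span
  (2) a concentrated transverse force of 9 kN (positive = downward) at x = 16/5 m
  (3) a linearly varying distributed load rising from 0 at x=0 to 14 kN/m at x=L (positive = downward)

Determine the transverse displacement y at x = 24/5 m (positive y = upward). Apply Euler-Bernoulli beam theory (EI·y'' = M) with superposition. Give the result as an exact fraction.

y(24/5) = 91168/146484375 m

Load 1 — uniform load w=-10 kN/m over full span:
  y_1 = -wx(L³-2Lx²+x³)/(24EI) = -(-10)·(24/5)·(8³-2·8·(24/5)²+(24/5)³)/(24·100000) = 1984/390625 m
Load 2 — point force P=9 kN at a=16/5 m (b=L-a=24/5):
  y_2 = -Pa(L-x)(2Lx-a²-x²)/(6LEI)  [x>a] = -9·(16/5)·(8-(24/5))·(2·8·(24/5)-(16/5)²-(24/5)²)/(6·8·100000) = -1632/1953125 m
Load 3 — triangular load w₀=14 kN/m (0→w₀ over full span):
  y_3 = -w₀x(7L⁴-10L²x²+3x⁴)/(360LEI) = -14·(24/5)·(7·8⁴-10·8²·(24/5)²+3·(24/5)⁴)/(360·8·100000) = -530432/146484375 m
Superposition: y = Σ y_i = 91168/146484375 m ≈ 0.000622 m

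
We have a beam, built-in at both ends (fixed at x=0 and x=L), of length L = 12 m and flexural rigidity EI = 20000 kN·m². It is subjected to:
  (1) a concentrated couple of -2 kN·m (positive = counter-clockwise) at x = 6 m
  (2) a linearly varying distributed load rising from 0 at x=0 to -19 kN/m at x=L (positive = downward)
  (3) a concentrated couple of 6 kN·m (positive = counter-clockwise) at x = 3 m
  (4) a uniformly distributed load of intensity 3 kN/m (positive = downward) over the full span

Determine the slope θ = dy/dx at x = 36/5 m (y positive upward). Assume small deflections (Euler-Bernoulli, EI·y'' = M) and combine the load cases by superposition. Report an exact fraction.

θ(36/5) = -21747/12500000 rad

Load 1 — applied couple M₀=-2 kN·m at a=6 m (b=L-a=6):
  θ_1 = (R_Ax²/2 - M_Ax - M₀(x-a))/EI  [x>a] with R_A=-1/4, M_A=-1/2 = ((-1/4)·(36/5)²/2 - (-1/2)·(36/5) - (-2)·((36/5)-6))/20000 = -3/125000 rad
Load 2 — triangular load w₀=-19 kN/m (0→w₀ over full span):
  θ_2 = -w₀(2x(L-x)(L-2x)(x+2L)+x²(L-x)²)/(120LEI) = -(-19)·(2·(36/5)·(12-(36/5))·(12-2·(36/5))·((36/5)+2·12)+(36/5)²·(12-(36/5))²)/(120·12·20000) = -1026/390625 rad
Load 3 — applied couple M₀=6 kN·m at a=3 m (b=L-a=9):
  θ_3 = (R_Ax²/2 - M_Ax - M₀(x-a))/EI  [x>a] with R_A=9/16, M_A=-9/8 = ((9/16)·(36/5)²/2 - (-9/8)·(36/5) - 6·((36/5)-3))/20000 = -63/500000 rad
Load 4 — uniform load w=3 kN/m over full span:
  θ_4 = -wx(L-x)(L-2x)/(12EI) = -3·(36/5)·(12-(36/5))·(12-2·(36/5))/(12·20000) = 81/78125 rad
Superposition: θ = Σ θ_i = -21747/12500000 rad ≈ -0.001740 rad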